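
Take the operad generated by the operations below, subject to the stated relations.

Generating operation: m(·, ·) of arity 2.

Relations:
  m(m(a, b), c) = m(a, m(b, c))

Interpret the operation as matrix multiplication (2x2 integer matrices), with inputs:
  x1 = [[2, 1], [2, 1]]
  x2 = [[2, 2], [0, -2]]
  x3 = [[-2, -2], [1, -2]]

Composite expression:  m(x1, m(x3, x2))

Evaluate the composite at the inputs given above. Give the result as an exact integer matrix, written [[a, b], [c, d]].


[[-6, 6], [-6, 6]]

m(x3, x2) = [[-4, 0], [2, 6]]
m(x1, m(x3, x2)) = [[-6, 6], [-6, 6]]


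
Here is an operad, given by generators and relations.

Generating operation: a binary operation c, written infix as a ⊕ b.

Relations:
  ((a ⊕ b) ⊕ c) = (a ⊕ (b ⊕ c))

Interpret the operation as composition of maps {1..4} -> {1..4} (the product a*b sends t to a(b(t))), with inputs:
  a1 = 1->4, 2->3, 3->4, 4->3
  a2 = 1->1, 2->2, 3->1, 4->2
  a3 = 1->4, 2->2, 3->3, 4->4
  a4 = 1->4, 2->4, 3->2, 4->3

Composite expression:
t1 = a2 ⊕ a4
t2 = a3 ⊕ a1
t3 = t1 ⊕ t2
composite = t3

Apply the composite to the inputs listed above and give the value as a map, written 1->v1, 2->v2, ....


1->1, 2->2, 3->1, 4->2

(a2 ⊕ a4) = 1->2, 2->2, 3->2, 4->1
(a3 ⊕ a1) = 1->4, 2->3, 3->4, 4->3
((a2 ⊕ a4) ⊕ (a3 ⊕ a1)) = 1->1, 2->2, 3->1, 4->2


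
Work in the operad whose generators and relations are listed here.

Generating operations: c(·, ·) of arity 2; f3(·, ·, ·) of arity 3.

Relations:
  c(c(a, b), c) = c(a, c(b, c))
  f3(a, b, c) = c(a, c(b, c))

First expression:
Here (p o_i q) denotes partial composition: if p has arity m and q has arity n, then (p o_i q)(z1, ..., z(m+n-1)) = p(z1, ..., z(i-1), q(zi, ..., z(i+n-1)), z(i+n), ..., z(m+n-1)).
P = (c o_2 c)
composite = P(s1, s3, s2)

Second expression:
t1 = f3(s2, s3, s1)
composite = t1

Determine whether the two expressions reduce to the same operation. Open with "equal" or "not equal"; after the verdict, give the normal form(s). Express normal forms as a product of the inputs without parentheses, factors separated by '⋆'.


not equal; the first gives s1 ⋆ s3 ⋆ s2 and the second s2 ⋆ s3 ⋆ s1

In normal form, the first expression is s1 ⋆ s3 ⋆ s2
In normal form, the second expression is s2 ⋆ s3 ⋆ s1
The normal forms differ: not equal.


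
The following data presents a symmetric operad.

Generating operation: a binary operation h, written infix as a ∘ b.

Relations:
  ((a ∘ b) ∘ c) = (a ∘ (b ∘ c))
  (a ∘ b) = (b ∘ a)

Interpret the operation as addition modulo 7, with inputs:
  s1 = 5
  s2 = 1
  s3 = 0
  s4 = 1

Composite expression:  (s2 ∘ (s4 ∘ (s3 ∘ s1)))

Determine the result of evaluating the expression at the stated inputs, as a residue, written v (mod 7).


0 (mod 7)

(s3 ∘ s1) = 5
(s4 ∘ (s3 ∘ s1)) = 6
(s2 ∘ (s4 ∘ (s3 ∘ s1))) = 0


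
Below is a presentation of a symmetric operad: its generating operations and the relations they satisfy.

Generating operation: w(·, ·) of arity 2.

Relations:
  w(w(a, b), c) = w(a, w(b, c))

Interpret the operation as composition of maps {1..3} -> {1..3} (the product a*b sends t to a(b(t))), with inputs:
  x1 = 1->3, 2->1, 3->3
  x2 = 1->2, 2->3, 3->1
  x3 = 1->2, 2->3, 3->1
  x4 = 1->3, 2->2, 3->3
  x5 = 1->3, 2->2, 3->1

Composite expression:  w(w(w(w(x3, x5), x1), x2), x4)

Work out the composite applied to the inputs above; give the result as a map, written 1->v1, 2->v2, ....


w(x3, x5) = 1->1, 2->3, 3->2
w(w(x3, x5), x1) = 1->2, 2->1, 3->2
w(w(w(x3, x5), x1), x2) = 1->1, 2->2, 3->2
w(w(w(w(x3, x5), x1), x2), x4) = 1->2, 2->2, 3->2

1->2, 2->2, 3->2


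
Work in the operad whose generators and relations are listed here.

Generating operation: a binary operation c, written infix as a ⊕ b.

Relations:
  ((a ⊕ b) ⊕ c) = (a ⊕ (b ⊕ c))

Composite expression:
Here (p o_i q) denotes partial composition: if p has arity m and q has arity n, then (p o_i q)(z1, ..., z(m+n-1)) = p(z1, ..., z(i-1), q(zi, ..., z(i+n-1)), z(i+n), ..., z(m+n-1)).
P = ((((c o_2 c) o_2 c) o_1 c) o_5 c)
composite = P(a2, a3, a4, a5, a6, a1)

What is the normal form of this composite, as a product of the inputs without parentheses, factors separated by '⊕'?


Associativity of c dissolves the nesting; only the a-input order survives.
(a2 ⊕ a3) collapses to a2 ⊕ a3
(a4 ⊕ a5) collapses to a4 ⊕ a5
(a6 ⊕ a1) collapses to a6 ⊕ a1
((a4 ⊕ a5) ⊕ (a6 ⊕ a1)) collapses to a4 ⊕ a5 ⊕ a6 ⊕ a1
((a2 ⊕ a3) ⊕ ((a4 ⊕ a5) ⊕ (a6 ⊕ a1))) collapses to a2 ⊕ a3 ⊕ a4 ⊕ a5 ⊕ a6 ⊕ a1

a2 ⊕ a3 ⊕ a4 ⊕ a5 ⊕ a6 ⊕ a1


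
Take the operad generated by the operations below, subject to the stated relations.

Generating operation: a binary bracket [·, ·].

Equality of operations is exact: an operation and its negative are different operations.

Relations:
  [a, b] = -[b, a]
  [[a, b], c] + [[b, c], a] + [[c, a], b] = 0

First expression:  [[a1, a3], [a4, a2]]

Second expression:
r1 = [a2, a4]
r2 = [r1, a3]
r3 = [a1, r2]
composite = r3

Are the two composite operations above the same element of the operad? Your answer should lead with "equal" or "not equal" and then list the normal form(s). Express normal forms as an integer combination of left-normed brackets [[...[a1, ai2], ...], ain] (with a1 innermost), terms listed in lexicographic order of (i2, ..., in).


The first composite normalizes to -[[[a1, a3], a2], a4] + [[[a1, a3], a4], a2]
The second composite normalizes to [[[a1, a2], a4], a3] - [[[a1, a3], a2], a4] + [[[a1, a3], a4], a2] - [[[a1, a4], a2], a3]
The forms do not match — not equal.

not equal; first: -[[[a1, a3], a2], a4] + [[[a1, a3], a4], a2]; second: [[[a1, a2], a4], a3] - [[[a1, a3], a2], a4] + [[[a1, a3], a4], a2] - [[[a1, a4], a2], a3]


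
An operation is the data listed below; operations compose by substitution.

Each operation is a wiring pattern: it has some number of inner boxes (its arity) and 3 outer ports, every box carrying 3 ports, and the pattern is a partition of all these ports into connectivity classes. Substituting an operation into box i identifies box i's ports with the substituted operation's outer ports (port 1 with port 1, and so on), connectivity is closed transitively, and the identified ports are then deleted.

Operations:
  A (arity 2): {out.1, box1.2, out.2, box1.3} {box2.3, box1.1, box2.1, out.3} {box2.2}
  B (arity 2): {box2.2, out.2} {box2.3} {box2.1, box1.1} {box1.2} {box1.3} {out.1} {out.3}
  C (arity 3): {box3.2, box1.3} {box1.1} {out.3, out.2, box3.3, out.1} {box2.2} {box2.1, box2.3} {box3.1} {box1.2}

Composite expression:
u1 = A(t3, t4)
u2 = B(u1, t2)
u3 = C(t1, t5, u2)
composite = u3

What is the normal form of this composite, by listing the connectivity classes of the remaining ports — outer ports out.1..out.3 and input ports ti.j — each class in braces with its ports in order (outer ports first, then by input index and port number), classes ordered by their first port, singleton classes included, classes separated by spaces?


{out.1, out.2, out.3} {t1.1} {t1.2} {t1.3, t2.2} {t2.1, t3.2, t3.3} {t2.3} {t3.1, t4.1, t4.3} {t4.2} {t5.1, t5.3} {t5.2}

Substituting into C glues patterns; closure does the rest.
A over (t3, t4) gives {out.1, out.2, t3.2, t3.3} {out.3, t3.1, t4.1, t4.3} {t4.2}, out.j being that stage's outer ports
B over (t3, t4, t2) gives {out.1} {out.2, t2.2} {out.3} {t2.1, t3.2, t3.3} {t2.3} {t3.1, t4.1, t4.3} {t4.2}, out.j being that stage's outer ports
C over (t1, t5, t3, t4, t2) gives {out.1, out.2, out.3} {t1.1} {t1.2} {t1.3, t2.2} {t2.1, t3.2, t3.3} {t2.3} {t3.1, t4.1, t4.3} {t4.2} {t5.1, t5.3} {t5.2}, out.j being that stage's outer ports


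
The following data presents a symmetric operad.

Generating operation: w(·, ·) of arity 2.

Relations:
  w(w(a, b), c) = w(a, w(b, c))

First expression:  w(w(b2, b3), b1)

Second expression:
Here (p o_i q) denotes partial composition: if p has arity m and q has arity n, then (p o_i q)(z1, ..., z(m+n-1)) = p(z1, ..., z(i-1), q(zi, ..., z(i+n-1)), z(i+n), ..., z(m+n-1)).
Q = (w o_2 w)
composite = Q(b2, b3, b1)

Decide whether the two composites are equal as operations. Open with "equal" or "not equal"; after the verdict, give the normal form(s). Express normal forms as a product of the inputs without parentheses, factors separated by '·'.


equal: each reduces to b2 · b3 · b1

The first expression, normalized: b2 · b3 · b1
The second expression, normalized: b2 · b3 · b1
One common form — equal.


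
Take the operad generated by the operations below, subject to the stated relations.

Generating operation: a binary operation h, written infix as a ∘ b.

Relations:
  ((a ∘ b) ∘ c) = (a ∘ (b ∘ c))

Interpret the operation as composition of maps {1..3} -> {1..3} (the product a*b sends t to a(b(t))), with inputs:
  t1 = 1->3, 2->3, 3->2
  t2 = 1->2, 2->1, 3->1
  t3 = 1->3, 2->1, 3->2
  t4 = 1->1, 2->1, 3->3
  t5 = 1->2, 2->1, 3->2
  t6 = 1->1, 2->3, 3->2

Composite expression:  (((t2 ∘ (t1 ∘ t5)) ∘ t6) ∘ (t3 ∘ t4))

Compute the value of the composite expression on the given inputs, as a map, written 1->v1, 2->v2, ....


1->1, 2->1, 3->1

(t1 ∘ t5) = 1->3, 2->3, 3->3
(t2 ∘ (t1 ∘ t5)) = 1->1, 2->1, 3->1
((t2 ∘ (t1 ∘ t5)) ∘ t6) = 1->1, 2->1, 3->1
(t3 ∘ t4) = 1->3, 2->3, 3->2
(((t2 ∘ (t1 ∘ t5)) ∘ t6) ∘ (t3 ∘ t4)) = 1->1, 2->1, 3->1


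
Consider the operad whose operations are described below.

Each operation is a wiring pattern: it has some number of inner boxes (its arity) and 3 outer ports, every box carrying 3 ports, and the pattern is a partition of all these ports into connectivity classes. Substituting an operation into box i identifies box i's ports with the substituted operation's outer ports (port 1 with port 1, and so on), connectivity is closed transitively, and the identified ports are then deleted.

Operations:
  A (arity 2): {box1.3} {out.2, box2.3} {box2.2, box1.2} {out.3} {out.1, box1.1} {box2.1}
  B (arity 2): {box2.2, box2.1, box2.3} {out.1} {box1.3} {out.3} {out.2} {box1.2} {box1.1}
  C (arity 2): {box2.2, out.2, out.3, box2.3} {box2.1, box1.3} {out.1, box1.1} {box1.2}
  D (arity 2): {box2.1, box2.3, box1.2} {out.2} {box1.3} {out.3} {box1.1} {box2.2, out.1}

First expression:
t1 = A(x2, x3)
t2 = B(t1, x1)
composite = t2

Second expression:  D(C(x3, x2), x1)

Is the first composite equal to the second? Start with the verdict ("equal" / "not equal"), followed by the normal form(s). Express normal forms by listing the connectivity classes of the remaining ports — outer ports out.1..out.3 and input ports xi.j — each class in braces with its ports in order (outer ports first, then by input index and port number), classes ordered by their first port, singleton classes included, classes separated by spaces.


not equal — first {out.1} {out.2} {out.3} {x1.1, x1.2, x1.3} {x2.1} {x2.2, x3.2} {x2.3} {x3.1} {x3.3}, second {out.1, x1.2} {out.2} {out.3} {x1.1, x1.3, x2.2, x2.3} {x2.1, x3.3} {x3.1} {x3.2}

The first expression, normalized: {out.1} {out.2} {out.3} {x1.1, x1.2, x1.3} {x2.1} {x2.2, x3.2} {x2.3} {x3.1} {x3.3}
The second expression, normalized: {out.1, x1.2} {out.2} {out.3} {x1.1, x1.3, x2.2, x2.3} {x2.1, x3.3} {x3.1} {x3.2}
Different reductions; not equal.


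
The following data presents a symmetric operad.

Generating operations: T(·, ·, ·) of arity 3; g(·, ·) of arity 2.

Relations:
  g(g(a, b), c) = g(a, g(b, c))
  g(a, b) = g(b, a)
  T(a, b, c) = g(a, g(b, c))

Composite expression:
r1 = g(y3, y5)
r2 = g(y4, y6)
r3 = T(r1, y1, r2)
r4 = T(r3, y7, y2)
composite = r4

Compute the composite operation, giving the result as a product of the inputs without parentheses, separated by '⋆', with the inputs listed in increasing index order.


y1 ⋆ y2 ⋆ y3 ⋆ y4 ⋆ y5 ⋆ y6 ⋆ y7


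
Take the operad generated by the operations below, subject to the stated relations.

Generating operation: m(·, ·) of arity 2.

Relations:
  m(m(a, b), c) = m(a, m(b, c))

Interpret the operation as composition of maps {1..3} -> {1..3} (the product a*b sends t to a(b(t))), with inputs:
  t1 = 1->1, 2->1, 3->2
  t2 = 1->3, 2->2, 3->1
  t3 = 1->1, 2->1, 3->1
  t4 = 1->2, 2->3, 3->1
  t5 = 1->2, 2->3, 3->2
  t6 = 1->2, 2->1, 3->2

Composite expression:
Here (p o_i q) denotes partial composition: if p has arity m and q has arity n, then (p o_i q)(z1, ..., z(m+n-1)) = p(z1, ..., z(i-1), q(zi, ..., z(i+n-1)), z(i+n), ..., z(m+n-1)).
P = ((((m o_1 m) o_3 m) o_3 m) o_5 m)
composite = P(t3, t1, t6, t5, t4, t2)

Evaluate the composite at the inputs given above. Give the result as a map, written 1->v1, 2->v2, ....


1->1, 2->1, 3->1

m(t3, t1) = 1->1, 2->1, 3->1
m(t6, t5) = 1->1, 2->2, 3->1
m(t4, t2) = 1->1, 2->3, 3->2
m(m(t6, t5), m(t4, t2)) = 1->1, 2->1, 3->2
m(m(t3, t1), m(m(t6, t5), m(t4, t2))) = 1->1, 2->1, 3->1


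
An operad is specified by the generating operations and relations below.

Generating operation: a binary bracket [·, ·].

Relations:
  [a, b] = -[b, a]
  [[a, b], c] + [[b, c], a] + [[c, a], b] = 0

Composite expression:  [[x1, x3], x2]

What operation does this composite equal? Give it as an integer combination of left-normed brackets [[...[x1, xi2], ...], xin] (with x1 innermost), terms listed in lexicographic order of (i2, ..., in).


[[x1, x3], x2]


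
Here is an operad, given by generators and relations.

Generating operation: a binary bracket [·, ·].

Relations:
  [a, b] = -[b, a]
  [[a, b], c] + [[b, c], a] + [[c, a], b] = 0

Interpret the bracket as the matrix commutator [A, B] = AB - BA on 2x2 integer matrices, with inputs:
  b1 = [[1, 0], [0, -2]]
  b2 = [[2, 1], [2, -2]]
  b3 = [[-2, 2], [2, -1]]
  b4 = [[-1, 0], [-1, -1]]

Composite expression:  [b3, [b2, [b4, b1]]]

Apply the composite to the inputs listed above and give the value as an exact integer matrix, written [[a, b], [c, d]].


[b4, b1] = [[0, 0], [-3, 0]]
[b2, [b4, b1]] = [[-3, 0], [12, 3]]
[b3, [b2, [b4, b1]]] = [[24, 12], [0, -24]]

[[24, 12], [0, -24]]


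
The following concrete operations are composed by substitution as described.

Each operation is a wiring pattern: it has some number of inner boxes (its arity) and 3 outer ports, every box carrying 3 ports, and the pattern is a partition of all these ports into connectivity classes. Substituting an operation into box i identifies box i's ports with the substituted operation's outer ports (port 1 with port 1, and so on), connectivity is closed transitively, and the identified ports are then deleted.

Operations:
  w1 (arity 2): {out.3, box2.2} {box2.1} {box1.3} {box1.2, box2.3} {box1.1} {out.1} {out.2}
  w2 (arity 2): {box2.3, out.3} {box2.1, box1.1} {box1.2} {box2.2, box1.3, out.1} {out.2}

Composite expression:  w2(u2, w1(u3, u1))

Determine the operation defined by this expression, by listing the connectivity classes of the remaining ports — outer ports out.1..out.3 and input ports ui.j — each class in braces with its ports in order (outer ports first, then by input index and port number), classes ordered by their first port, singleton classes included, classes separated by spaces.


Two ports join when wires chain via w2-identified ports.
after w1, the pattern on (u3, u1) reads {out.1} {out.2} {out.3, u1.2} {u1.1} {u1.3, u3.2} {u3.1} {u3.3} (out.j = its outer ports)
after w2, the pattern on (u2, u3, u1) reads {out.1, u2.3} {out.2} {out.3, u1.2} {u1.1} {u1.3, u3.2} {u2.1} {u2.2} {u3.1} {u3.3} (out.j = its outer ports)

{out.1, u2.3} {out.2} {out.3, u1.2} {u1.1} {u1.3, u3.2} {u2.1} {u2.2} {u3.1} {u3.3}


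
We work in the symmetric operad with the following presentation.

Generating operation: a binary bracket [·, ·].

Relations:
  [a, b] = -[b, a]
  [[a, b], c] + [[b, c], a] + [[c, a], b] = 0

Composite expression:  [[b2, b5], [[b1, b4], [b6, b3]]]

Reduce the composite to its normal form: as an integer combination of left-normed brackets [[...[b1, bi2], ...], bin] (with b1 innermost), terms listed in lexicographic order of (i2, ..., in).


Left-normed coefficients sit on the b1-initial expansion words.
Composite bracket: [[b2, b5], [[b1, b4], [b6, b3]]]
Expanding via [a, b] = ab - ba: 32 signed words (2^5 = 32).
Collect the words opening with b1:
  sign of b1b4b3b6b2b5 is +1, so it contributes +[[[[[b1, b4], b3], b6], b2], b5]
  sign of b1b4b3b6b5b2 is -1, so it contributes -[[[[[b1, b4], b3], b6], b5], b2]
  sign of b1b4b6b3b2b5 is -1, so it contributes -[[[[[b1, b4], b6], b3], b2], b5]
  sign of b1b4b6b3b5b2 is +1, so it contributes +[[[[[b1, b4], b6], b3], b5], b2]

[[[[[b1, b4], b3], b6], b2], b5] - [[[[[b1, b4], b3], b6], b5], b2] - [[[[[b1, b4], b6], b3], b2], b5] + [[[[[b1, b4], b6], b3], b5], b2]


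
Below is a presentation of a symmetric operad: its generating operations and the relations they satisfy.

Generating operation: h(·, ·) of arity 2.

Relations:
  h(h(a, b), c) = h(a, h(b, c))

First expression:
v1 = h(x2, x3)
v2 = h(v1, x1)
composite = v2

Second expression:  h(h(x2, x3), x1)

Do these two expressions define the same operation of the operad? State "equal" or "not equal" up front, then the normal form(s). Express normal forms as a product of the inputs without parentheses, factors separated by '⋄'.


equal; both compose to x2 ⋄ x3 ⋄ x1

In normal form, the first expression is x2 ⋄ x3 ⋄ x1
In normal form, the second expression is x2 ⋄ x3 ⋄ x1
One common form — equal.


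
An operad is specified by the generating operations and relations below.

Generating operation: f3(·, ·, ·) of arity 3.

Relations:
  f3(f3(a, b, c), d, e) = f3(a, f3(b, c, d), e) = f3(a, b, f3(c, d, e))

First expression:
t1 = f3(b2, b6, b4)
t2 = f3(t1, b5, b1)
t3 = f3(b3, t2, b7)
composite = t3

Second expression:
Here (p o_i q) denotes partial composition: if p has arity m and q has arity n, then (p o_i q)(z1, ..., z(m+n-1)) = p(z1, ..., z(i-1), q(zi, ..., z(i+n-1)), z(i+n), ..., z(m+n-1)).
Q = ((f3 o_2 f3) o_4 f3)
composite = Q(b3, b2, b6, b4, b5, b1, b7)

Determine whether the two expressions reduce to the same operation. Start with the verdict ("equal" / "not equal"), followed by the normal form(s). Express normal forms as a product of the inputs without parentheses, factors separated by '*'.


equal; the common form is b3 * b2 * b6 * b4 * b5 * b1 * b7

Reducing the first expression gives b3 * b2 * b6 * b4 * b5 * b1 * b7
Reducing the second expression gives b3 * b2 * b6 * b4 * b5 * b1 * b7
Both agree, so they are equal.


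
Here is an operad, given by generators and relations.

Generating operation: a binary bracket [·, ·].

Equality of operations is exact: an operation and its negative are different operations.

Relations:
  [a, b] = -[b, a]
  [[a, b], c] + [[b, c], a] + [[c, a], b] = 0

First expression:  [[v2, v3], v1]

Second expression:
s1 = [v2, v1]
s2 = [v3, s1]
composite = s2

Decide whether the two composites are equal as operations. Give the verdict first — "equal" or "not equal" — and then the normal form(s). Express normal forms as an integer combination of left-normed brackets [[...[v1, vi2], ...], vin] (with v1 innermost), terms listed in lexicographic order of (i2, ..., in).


Normal form of the first expression: -[[v1, v2], v3] + [[v1, v3], v2]
Normal form of the second expression: [[v1, v2], v3]
The normal forms differ: not equal.

not equal; first: -[[v1, v2], v3] + [[v1, v3], v2]; second: [[v1, v2], v3]


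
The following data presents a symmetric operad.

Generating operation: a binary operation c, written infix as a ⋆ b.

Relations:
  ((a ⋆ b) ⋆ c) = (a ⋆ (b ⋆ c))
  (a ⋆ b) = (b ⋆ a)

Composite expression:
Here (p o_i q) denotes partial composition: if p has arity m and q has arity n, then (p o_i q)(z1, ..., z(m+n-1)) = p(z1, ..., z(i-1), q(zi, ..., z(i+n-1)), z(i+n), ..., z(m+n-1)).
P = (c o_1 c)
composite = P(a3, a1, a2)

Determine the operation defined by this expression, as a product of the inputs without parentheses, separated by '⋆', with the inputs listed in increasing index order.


a1 ⋆ a2 ⋆ a3

Key point: c commutes, so take the a-inputs in any fixed order.
(a3 ⋆ a1) unparenthesizes to a3 ⋆ a1
((a3 ⋆ a1) ⋆ a2) unparenthesizes to a3 ⋆ a1 ⋆ a2
reordering the factors by index: a1 ⋆ a2 ⋆ a3


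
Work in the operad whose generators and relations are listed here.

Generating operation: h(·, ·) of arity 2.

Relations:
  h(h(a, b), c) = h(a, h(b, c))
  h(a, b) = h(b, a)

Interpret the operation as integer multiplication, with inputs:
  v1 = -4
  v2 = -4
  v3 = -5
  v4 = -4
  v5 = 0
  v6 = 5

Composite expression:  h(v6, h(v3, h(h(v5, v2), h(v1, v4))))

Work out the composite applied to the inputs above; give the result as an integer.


0

h(v5, v2) = 0
h(v1, v4) = 16
h(h(v5, v2), h(v1, v4)) = 0
h(v3, h(h(v5, v2), h(v1, v4))) = 0
h(v6, h(v3, h(h(v5, v2), h(v1, v4)))) = 0


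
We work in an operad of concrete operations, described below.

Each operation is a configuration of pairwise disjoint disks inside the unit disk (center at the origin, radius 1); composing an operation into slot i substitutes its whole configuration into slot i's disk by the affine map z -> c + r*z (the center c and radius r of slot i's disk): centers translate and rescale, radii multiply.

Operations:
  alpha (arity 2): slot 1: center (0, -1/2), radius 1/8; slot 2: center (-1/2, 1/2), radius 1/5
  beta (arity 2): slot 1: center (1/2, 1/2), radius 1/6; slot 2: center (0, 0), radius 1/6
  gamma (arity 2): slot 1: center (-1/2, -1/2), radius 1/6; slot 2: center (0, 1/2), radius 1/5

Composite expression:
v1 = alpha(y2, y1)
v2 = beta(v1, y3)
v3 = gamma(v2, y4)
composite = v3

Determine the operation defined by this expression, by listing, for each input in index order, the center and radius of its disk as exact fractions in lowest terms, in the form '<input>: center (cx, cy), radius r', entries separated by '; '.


Affine substitution under gamma: radii multiply and y-centers shift.
y2: after 3 affine steps, its disk has center (-5/12, -31/72), radius 1/288
y1: after 3 affine steps, its disk has center (-31/72, -29/72), radius 1/180
y3: after 2 affine steps, its disk has center (-1/2, -1/2), radius 1/36
y4: after 1 affine step, its disk has center (0, 1/2), radius 1/5

y1: center (-31/72, -29/72), radius 1/180; y2: center (-5/12, -31/72), radius 1/288; y3: center (-1/2, -1/2), radius 1/36; y4: center (0, 1/2), radius 1/5


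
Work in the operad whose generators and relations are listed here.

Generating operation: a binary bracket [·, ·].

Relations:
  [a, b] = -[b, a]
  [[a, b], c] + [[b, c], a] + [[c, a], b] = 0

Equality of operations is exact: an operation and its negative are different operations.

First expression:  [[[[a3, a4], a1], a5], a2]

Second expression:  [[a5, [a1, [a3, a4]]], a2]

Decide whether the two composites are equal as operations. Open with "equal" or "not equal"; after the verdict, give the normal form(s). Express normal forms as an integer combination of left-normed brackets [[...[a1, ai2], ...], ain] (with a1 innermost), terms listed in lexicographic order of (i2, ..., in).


equal — both sides give -[[[[a1, a3], a4], a5], a2] + [[[[a1, a4], a3], a5], a2]


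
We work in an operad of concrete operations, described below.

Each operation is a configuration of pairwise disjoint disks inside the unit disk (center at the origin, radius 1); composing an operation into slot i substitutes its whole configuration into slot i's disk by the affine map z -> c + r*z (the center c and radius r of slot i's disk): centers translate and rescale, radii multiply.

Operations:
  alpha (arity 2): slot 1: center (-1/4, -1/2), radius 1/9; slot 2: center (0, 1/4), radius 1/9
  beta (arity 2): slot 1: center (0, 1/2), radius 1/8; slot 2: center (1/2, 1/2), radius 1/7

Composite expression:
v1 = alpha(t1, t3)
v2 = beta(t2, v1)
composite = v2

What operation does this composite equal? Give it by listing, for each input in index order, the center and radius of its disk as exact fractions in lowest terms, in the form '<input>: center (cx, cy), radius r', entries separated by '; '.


t1: center (13/28, 3/7), radius 1/63; t2: center (0, 1/2), radius 1/8; t3: center (1/2, 15/28), radius 1/63

Follow each t-input down from beta: c' goes to c + r*c', radius to r*r'.
t2 passes through 1 substitution, ending at center (0, 1/2), radius 1/8
t1 passes through 2 substitutions, ending at center (13/28, 3/7), radius 1/63
t3 passes through 2 substitutions, ending at center (1/2, 15/28), radius 1/63


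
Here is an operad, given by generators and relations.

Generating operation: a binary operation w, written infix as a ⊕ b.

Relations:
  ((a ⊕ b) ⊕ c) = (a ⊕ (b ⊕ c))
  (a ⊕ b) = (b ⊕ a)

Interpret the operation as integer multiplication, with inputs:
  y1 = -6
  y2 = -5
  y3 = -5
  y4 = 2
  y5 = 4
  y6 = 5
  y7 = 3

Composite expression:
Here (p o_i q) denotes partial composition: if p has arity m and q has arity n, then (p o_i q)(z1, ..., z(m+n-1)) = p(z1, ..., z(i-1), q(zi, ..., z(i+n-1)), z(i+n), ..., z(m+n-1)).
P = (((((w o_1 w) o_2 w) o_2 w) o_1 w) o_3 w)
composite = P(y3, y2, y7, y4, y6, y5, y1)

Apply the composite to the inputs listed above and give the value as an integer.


-18000


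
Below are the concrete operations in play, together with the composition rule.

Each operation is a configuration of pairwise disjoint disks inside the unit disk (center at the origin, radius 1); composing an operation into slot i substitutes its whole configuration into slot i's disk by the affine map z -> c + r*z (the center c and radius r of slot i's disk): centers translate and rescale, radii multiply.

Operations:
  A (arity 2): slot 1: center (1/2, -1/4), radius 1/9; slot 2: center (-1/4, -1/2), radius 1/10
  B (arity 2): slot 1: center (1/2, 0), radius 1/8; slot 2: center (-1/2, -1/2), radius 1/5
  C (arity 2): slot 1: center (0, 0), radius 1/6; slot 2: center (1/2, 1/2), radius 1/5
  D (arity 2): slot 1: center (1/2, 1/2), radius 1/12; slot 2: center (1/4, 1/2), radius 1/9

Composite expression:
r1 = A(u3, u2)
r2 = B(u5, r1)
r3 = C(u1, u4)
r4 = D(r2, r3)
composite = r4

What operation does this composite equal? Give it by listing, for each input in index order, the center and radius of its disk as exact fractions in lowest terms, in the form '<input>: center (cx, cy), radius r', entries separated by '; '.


Only the slot chain above each u matters under D; compose those maps.
input u5: applying the 2 nested substitutions gives center (13/24, 1/2), radius 1/96
input u3: applying the 3 nested substitutions gives center (7/15, 109/240), radius 1/540
input u2: applying the 3 nested substitutions gives center (109/240, 9/20), radius 1/600
input u1: applying the 2 nested substitutions gives center (1/4, 1/2), radius 1/54
input u4: applying the 2 nested substitutions gives center (11/36, 5/9), radius 1/45

u1: center (1/4, 1/2), radius 1/54; u2: center (109/240, 9/20), radius 1/600; u3: center (7/15, 109/240), radius 1/540; u4: center (11/36, 5/9), radius 1/45; u5: center (13/24, 1/2), radius 1/96


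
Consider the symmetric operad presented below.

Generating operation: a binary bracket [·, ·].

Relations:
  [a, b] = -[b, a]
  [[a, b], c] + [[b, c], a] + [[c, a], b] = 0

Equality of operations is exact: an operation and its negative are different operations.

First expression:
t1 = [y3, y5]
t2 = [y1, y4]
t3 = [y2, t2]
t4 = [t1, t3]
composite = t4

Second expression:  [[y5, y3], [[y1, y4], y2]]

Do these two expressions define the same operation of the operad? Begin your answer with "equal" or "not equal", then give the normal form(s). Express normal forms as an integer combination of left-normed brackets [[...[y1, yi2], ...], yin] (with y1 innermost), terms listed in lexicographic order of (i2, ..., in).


In normal form, the first expression is [[[[y1, y4], y2], y3], y5] - [[[[y1, y4], y2], y5], y3]
In normal form, the second expression is [[[[y1, y4], y2], y3], y5] - [[[[y1, y4], y2], y5], y3]
Same normal form: equal.

equal; the common form is [[[[y1, y4], y2], y3], y5] - [[[[y1, y4], y2], y5], y3]


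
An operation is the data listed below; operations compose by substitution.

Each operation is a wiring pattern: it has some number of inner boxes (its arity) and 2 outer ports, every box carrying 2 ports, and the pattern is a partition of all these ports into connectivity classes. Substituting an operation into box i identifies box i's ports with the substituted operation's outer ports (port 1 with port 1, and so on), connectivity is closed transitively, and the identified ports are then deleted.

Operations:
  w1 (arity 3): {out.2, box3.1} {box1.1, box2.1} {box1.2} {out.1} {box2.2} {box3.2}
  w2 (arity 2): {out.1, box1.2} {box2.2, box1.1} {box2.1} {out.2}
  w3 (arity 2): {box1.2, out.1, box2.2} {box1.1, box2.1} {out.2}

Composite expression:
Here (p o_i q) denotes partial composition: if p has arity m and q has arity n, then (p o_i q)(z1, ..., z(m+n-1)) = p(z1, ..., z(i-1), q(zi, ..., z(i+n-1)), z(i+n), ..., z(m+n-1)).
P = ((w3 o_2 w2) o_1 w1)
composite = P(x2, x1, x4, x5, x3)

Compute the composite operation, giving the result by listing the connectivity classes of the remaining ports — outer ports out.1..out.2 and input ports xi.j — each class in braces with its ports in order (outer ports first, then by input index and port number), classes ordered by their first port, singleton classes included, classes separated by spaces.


{out.1, x4.1} {out.2} {x1.1, x2.1} {x1.2} {x2.2} {x3.1} {x3.2, x5.1} {x4.2} {x5.2}


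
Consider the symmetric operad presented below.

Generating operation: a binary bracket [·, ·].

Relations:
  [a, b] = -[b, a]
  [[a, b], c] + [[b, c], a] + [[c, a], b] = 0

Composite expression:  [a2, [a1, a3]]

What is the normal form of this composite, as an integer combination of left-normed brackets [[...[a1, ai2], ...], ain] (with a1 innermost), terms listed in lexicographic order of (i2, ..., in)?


-[[a1, a3], a2]

Antisymmetry and Jacobi reduce to a1-anchored left-normed brackets.
Composite bracket: [a2, [a1, a3]]
Full expansion: 4 signed words from ab - ba (2^2 = 4).
Coefficients come from the a1-initial words:
  from a1a3a2, sign -1: term -[[a1, a3], a2]


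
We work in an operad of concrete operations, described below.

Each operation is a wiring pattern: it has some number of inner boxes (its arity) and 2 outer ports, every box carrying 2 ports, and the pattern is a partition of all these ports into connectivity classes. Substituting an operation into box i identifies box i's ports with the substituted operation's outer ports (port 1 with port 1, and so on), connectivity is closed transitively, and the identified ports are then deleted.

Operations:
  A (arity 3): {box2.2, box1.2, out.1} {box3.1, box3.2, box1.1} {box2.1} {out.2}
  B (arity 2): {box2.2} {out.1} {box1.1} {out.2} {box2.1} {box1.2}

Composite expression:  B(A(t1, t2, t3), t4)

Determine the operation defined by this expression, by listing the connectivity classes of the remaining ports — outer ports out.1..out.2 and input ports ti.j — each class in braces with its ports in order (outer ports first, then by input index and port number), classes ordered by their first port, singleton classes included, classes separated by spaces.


{out.1} {out.2} {t1.1, t3.1, t3.2} {t1.2, t2.2} {t2.1} {t4.1} {t4.2}

After gluing at B, chains via deleted ports link the t-ports.
after A, the pattern on (t1, t2, t3) reads {out.1, t1.2, t2.2} {out.2} {t1.1, t3.1, t3.2} {t2.1} (out.j = its outer ports)
after B, the pattern on (t1, t2, t3, t4) reads {out.1} {out.2} {t1.1, t3.1, t3.2} {t1.2, t2.2} {t2.1} {t4.1} {t4.2} (out.j = its outer ports)


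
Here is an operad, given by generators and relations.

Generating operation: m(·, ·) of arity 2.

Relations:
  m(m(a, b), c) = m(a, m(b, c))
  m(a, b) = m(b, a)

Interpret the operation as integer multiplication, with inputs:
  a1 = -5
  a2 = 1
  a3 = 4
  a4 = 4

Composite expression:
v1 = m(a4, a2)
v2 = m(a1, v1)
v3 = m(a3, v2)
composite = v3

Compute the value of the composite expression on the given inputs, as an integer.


-80


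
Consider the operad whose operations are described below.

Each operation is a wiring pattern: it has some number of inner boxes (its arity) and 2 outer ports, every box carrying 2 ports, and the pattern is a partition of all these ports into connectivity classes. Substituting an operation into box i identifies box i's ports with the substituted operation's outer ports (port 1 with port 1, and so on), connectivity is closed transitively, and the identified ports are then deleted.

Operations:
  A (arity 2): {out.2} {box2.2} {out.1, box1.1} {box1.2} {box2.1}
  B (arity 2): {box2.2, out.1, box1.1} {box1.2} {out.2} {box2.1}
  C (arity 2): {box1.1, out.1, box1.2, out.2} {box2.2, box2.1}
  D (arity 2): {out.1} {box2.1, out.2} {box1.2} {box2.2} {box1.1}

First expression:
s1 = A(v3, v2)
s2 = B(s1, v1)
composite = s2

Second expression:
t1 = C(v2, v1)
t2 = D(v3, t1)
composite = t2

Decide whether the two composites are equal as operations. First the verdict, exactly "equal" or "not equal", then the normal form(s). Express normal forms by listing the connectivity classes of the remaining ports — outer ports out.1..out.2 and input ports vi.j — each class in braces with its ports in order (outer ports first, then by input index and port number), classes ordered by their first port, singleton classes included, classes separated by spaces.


not equal — first {out.1, v1.2, v3.1} {out.2} {v1.1} {v2.1} {v2.2} {v3.2}, second {out.1} {out.2, v2.1, v2.2} {v1.1, v1.2} {v3.1} {v3.2}

Reducing the first expression gives {out.1, v1.2, v3.1} {out.2} {v1.1} {v2.1} {v2.2} {v3.2}
Reducing the second expression gives {out.1} {out.2, v2.1, v2.2} {v1.1, v1.2} {v3.1} {v3.2}
The normal forms differ: not equal.


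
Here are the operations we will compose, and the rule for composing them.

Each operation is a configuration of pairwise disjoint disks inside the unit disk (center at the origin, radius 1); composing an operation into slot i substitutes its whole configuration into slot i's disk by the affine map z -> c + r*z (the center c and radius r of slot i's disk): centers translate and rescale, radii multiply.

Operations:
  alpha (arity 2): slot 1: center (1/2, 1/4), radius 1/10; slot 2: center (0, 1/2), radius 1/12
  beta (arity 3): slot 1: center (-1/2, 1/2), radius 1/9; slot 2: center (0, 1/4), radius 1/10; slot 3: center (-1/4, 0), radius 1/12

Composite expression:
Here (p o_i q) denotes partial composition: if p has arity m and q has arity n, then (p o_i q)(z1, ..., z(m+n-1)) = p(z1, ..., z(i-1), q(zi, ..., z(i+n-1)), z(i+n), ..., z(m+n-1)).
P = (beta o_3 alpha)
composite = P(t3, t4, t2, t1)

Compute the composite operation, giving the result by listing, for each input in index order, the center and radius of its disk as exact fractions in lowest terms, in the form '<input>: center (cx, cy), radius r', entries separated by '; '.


Below beta, radii multiply path by path; the t-disk centers shift.
input t3: composing its 1 substitution step yields center (-1/2, 1/2), radius 1/9
input t4: composing its 1 substitution step yields center (0, 1/4), radius 1/10
input t2: composing its 2 substitution steps yields center (-5/24, 1/48), radius 1/120
input t1: composing its 2 substitution steps yields center (-1/4, 1/24), radius 1/144

t1: center (-1/4, 1/24), radius 1/144; t2: center (-5/24, 1/48), radius 1/120; t3: center (-1/2, 1/2), radius 1/9; t4: center (0, 1/4), radius 1/10


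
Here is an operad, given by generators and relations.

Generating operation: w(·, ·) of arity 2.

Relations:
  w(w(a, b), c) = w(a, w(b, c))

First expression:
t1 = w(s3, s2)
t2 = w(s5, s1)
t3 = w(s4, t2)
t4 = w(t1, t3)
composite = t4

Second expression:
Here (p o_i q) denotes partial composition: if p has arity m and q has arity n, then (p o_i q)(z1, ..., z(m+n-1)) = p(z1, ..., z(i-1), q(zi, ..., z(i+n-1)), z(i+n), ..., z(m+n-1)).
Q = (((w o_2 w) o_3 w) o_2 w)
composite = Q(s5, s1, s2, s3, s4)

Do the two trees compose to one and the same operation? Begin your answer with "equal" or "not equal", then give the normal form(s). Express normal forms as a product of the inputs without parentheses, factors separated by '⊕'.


The first expression, normalized: s3 ⊕ s2 ⊕ s4 ⊕ s5 ⊕ s1
The second expression, normalized: s5 ⊕ s1 ⊕ s2 ⊕ s3 ⊕ s4
The normal forms differ: not equal.

not equal — first s3 ⊕ s2 ⊕ s4 ⊕ s5 ⊕ s1, second s5 ⊕ s1 ⊕ s2 ⊕ s3 ⊕ s4


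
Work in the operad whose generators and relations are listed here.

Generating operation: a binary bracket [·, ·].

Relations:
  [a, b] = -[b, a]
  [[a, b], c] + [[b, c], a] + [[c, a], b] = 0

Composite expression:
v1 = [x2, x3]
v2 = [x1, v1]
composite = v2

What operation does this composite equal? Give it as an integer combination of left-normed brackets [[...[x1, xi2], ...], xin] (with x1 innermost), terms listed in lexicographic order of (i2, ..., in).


[[x1, x2], x3] - [[x1, x3], x2]

Left-normed coefficients sit on the x1-initial expansion words.
Composite bracket: [x1, [x2, x3]]
The bracket unfolds into 4 signed words via [a, b] = ab - ba (2^2 = 4).
Collect the words opening with x1:
  x1x2x3 (sign +1) contributes +[[x1, x2], x3]
  x1x3x2 (sign -1) contributes -[[x1, x3], x2]


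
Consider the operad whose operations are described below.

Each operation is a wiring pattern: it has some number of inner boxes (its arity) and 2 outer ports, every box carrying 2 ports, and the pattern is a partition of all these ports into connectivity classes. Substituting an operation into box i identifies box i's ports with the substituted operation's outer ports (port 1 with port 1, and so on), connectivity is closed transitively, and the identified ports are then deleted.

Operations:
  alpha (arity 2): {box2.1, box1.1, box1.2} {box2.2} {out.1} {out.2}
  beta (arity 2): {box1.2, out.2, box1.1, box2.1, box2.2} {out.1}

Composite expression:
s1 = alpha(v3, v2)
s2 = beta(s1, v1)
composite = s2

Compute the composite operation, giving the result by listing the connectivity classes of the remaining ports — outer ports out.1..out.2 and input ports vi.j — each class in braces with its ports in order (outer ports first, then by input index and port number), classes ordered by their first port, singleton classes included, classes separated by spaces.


Substituting into beta glues patterns; closure does the rest.
through alpha, on inputs (v3, v2): {out.1} {out.2} {v2.1, v3.1, v3.2} {v2.2} (out.j = stage outer ports)
through beta, on inputs (v3, v2, v1): {out.1} {out.2, v1.1, v1.2} {v2.1, v3.1, v3.2} {v2.2} (out.j = stage outer ports)

{out.1} {out.2, v1.1, v1.2} {v2.1, v3.1, v3.2} {v2.2}


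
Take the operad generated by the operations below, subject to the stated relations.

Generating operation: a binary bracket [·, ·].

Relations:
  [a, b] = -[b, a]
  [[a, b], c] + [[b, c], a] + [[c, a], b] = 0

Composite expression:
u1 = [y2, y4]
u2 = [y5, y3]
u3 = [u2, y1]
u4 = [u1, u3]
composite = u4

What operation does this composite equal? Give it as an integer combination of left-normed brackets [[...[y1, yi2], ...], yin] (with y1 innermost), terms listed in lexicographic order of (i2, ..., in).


In the tensor algebra, words opening y1 carry the y1-anchored form.
Composite bracket: [[y2, y4], [[y5, y3], y1]]
Full expansion: 16 signed words from ab - ba (2^4 = 16).
Keep just the words that open with y1:
  from y1y3y5y2y4, sign -1: term -[[[[y1, y3], y5], y2], y4]
  from y1y3y5y4y2, sign +1: term +[[[[y1, y3], y5], y4], y2]
  from y1y5y3y2y4, sign +1: term +[[[[y1, y5], y3], y2], y4]
  from y1y5y3y4y2, sign -1: term -[[[[y1, y5], y3], y4], y2]

-[[[[y1, y3], y5], y2], y4] + [[[[y1, y3], y5], y4], y2] + [[[[y1, y5], y3], y2], y4] - [[[[y1, y5], y3], y4], y2]


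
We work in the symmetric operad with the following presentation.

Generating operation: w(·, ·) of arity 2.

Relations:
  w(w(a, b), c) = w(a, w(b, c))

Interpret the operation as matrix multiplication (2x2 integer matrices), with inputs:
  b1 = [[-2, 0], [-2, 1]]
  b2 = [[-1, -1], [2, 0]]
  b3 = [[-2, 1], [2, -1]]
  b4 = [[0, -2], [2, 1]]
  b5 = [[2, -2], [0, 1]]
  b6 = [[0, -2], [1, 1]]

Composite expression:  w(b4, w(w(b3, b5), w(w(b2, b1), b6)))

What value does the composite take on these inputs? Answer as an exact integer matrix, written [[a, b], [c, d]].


[[8, 152], [4, 76]]

w(b3, b5) = [[-4, 5], [4, -5]]
w(b2, b1) = [[4, -1], [-4, 0]]
w(w(b2, b1), b6) = [[-1, -9], [0, 8]]
w(w(b3, b5), w(w(b2, b1), b6)) = [[4, 76], [-4, -76]]
w(b4, w(w(b3, b5), w(w(b2, b1), b6))) = [[8, 152], [4, 76]]
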